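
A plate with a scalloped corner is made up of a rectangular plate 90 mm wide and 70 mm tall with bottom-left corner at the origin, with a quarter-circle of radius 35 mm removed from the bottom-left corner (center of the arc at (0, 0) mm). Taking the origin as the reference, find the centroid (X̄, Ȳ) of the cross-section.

plate: A = 90 × 70 = 6300.00, centroid at (45.00, 35.00).
removed quarter-circle: A = −¼π·35² = -962.11, centroid at (14.85, 14.85).
ΣA = 5337.89 mm², ΣAX̄ = 269208.33 mm³, ΣAȲ = 206208.33 mm³.
X̄ = 269208.33/5337.89 = 50.43 mm; Ȳ = 206208.33/5337.89 = 38.63 mm.

X̄ = 50.43 mm, Ȳ = 38.63 mm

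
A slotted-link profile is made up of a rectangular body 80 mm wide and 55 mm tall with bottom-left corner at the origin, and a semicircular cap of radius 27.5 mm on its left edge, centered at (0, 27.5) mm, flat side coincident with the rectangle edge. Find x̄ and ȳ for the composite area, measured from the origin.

rectangular body: A = 80 × 55 = 4400.00, centroid at (40.00, 27.50).
semicircular end: A = ½π·27.5² = 1187.91, centroid at (-11.67, 27.50).
ΣA = 5587.91 mm², ΣAx̄ = 162135.42 mm³, ΣAȳ = 153667.65 mm³.
x̄ = 162135.42/5587.91 = 29.02 mm; ȳ = 153667.65/5587.91 = 27.50 mm.

x̄ = 29.02 mm, ȳ = 27.50 mm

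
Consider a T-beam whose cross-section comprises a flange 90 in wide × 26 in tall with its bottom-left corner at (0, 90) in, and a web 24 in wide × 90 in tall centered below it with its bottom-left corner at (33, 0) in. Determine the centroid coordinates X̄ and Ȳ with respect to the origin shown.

X̄ = 45.00 in, Ȳ = 75.16 in

web: A = 24 × 90 = 2160.00, centroid at (45.00, 45.00).
flange: A = 90 × 26 = 2340.00, centroid at (45.00, 103.00).
ΣA = 4500.00 in², ΣAX̄ = 202500.00 in³, ΣAȲ = 338220.00 in³.
X̄ = 202500.00/4500.00 = 45.00 in; Ȳ = 338220.00/4500.00 = 75.16 in.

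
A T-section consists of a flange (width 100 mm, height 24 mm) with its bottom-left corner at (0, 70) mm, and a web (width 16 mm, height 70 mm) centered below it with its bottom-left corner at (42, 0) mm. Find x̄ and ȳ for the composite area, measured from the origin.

web: A = 16 × 70 = 1120.00, centroid at (50.00, 35.00).
flange: A = 100 × 24 = 2400.00, centroid at (50.00, 82.00).
ΣA = 3520.00 mm², ΣAx̄ = 176000.00 mm³, ΣAȳ = 236000.00 mm³.
x̄ = 176000.00/3520.00 = 50.00 mm; ȳ = 236000.00/3520.00 = 67.05 mm.

x̄ = 50.00 mm, ȳ = 67.05 mm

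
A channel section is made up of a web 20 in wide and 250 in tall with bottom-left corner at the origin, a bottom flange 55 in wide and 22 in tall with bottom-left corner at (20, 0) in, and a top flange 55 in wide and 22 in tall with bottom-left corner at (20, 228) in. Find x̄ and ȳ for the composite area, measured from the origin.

Part | A | x̄ᵢ | ȳᵢ | A·x̄ᵢ | A·ȳᵢ
web | 5000.00 | 10.00 | 125.00 | 50000.00 | 625000.00
bottom flange | 1210.00 | 47.50 | 11.00 | 57475.00 | 13310.00
top flange | 1210.00 | 47.50 | 239.00 | 57475.00 | 289190.00
Σ | 7420.00 |  |  | 164950.00 | 927500.00
x̄ = 164950.00 / 7420.00 = 22.23 in
ȳ = 927500.00 / 7420.00 = 125.00 in

x̄ = 22.23 in, ȳ = 125.00 in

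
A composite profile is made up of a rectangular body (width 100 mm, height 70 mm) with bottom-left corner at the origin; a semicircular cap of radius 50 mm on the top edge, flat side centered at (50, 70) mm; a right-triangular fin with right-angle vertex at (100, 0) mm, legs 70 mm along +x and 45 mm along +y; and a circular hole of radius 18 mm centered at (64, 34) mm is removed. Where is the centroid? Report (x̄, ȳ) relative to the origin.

x̄ = 58.82 mm, ȳ = 51.57 mm

rectangular body: A = 100 × 70 = 7000.00, centroid at (50.00, 35.00).
semicircular top: A = ½π·50² = 3926.99, centroid at (50.00, 91.22).
triangular fin: A = ½·70·45 = 1575.00, centroid at (123.33, 15.00).
hole: A = −π·18² = -1017.88, centroid at (64.00, 34.00).
ΣA = 11484.11 mm², ΣAx̄ = 675455.48 mm³, ΣAȳ = 592239.91 mm³.
x̄ = 675455.48/11484.11 = 58.82 mm; ȳ = 592239.91/11484.11 = 51.57 mm.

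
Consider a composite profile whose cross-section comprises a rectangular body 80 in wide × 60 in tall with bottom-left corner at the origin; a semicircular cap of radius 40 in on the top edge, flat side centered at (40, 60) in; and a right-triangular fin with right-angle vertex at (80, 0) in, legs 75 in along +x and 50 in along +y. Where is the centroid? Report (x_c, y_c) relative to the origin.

x_c = 53.26 in, y_c = 40.13 in

Part | A | x̄ᵢ | ȳᵢ | A·x̄ᵢ | A·ȳᵢ
rectangular body | 4800.00 | 40.00 | 30.00 | 192000.00 | 144000.00
semicircular top | 2513.27 | 40.00 | 76.98 | 100530.96 | 193463.11
triangular fin | 1875.00 | 105.00 | 16.67 | 196875.00 | 31250.00
Σ | 9188.27 |  |  | 489405.96 | 368713.11
x_c = 489405.96 / 9188.27 = 53.26 in
y_c = 368713.11 / 9188.27 = 40.13 in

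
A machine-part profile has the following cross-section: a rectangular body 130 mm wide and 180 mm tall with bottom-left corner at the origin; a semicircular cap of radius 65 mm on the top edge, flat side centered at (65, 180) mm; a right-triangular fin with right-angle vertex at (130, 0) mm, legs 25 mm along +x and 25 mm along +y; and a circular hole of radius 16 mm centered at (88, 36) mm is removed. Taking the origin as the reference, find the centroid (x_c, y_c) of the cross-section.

x_c = 65.15 mm, y_c = 117.02 mm

rectangular body: A = 130 × 180 = 23400.00, centroid at (65.00, 90.00).
semicircular top: A = ½π·65² = 6636.61, centroid at (65.00, 207.59).
triangular fin: A = ½·25·25 = 312.50, centroid at (138.33, 8.33).
hole: A = −π·16² = -804.25, centroid at (88.00, 36.00).
ΣA = 29544.87 mm², ΣAx_c = 1924835.31 mm³, ΣAy_c = 3457325.19 mm³.
x_c = 1924835.31/29544.87 = 65.15 mm; y_c = 3457325.19/29544.87 = 117.02 mm.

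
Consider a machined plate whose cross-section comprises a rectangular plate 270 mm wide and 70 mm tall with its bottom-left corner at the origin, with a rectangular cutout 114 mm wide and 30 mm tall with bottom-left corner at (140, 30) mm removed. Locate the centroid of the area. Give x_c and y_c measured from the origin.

x_c = 121.30 mm, y_c = 32.79 mm

plate: A = 270 × 70 = 18900.00, centroid at (135.00, 35.00).
hole: A = −(114 × 30) = -3420.00, centroid at (197.00, 45.00).
ΣA = 15480.00 mm²
ΣAx_c = (18900.00)(135.00) + (-3420.00)(197.00) = 1877760.00 mm³
ΣAy_c = (18900.00)(35.00) + (-3420.00)(45.00) = 507600.00 mm³
x_c = 1877760.00 / 15480.00 = 121.30 mm
y_c = 507600.00 / 15480.00 = 32.79 mm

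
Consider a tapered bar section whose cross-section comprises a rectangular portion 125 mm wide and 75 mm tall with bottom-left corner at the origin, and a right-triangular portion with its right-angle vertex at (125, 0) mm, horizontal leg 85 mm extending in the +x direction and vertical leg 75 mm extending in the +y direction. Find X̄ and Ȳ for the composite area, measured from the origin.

X̄ = 85.55 mm, Ȳ = 34.33 mm

rectangular portion: A = 125 × 75 = 9375.00, centroid at (62.50, 37.50).
triangular portion: A = ½·85·75 = 3187.50, centroid at (153.33, 25.00).
ΣA = 12562.50 mm²
ΣAX̄ = (9375.00)(62.50) + (3187.50)(153.33) = 1074687.50 mm³
ΣAȲ = (9375.00)(37.50) + (3187.50)(25.00) = 431250.00 mm³
X̄ = 1074687.50 / 12562.50 = 85.55 mm
Ȳ = 431250.00 / 12562.50 = 34.33 mm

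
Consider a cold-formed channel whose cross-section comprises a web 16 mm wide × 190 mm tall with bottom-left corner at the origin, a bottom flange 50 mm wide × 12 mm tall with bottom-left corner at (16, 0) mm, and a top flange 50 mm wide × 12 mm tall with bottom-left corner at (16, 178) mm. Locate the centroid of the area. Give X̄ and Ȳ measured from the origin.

X̄ = 17.34 mm, Ȳ = 95.00 mm

Part | A | x̄ᵢ | ȳᵢ | A·x̄ᵢ | A·ȳᵢ
web | 3040.00 | 8.00 | 95.00 | 24320.00 | 288800.00
bottom flange | 600.00 | 41.00 | 6.00 | 24600.00 | 3600.00
top flange | 600.00 | 41.00 | 184.00 | 24600.00 | 110400.00
Σ | 4240.00 |  |  | 73520.00 | 402800.00
X̄ = 73520.00 / 4240.00 = 17.34 mm
Ȳ = 402800.00 / 4240.00 = 95.00 mm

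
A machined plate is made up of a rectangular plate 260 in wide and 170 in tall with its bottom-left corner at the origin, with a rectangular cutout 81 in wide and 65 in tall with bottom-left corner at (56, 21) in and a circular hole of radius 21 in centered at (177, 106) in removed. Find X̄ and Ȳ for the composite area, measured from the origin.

plate: A = 260 × 170 = 44200.00, centroid at (130.00, 85.00).
hole 1: A = −(81 × 65) = -5265.00, centroid at (96.50, 53.50).
hole 2: A = −π·21² = -1385.44, centroid at (177.00, 106.00).
ΣA = 37549.56 in²
ΣAX̄ = (44200.00)(130.00) + (-5265.00)(96.50) + (-1385.44)(177.00) = 4992704.20 in³
ΣAȲ = (44200.00)(85.00) + (-5265.00)(53.50) + (-1385.44)(106.00) = 3328465.61 in³
X̄ = 4992704.20 / 37549.56 = 132.96 in
Ȳ = 3328465.61 / 37549.56 = 88.64 in

X̄ = 132.96 in, Ȳ = 88.64 in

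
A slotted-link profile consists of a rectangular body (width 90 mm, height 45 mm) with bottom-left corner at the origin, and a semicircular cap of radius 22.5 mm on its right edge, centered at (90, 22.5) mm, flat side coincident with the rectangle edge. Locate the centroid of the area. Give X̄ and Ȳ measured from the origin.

Part | A | x̄ᵢ | ȳᵢ | A·x̄ᵢ | A·ȳᵢ
rectangular body | 4050.00 | 45.00 | 22.50 | 182250.00 | 91125.00
semicircular end | 795.22 | 99.55 | 22.50 | 79163.16 | 17892.35
Σ | 4845.22 |  |  | 261413.16 | 109017.35
X̄ = 261413.16 / 4845.22 = 53.95 mm
Ȳ = 109017.35 / 4845.22 = 22.50 mm

X̄ = 53.95 mm, Ȳ = 22.50 mm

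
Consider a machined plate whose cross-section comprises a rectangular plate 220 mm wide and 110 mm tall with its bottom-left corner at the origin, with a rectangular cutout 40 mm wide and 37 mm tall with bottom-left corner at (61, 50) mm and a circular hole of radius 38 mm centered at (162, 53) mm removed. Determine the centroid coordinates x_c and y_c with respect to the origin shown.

x_c = 99.39 mm, y_c = 54.40 mm

plate: A = 220 × 110 = 24200.00, centroid at (110.00, 55.00).
hole 1: A = −(40 × 37) = -1480.00, centroid at (81.00, 68.50).
hole 2: A = −π·38² = -4536.46, centroid at (162.00, 53.00).
ΣA = 18183.54 mm², ΣAx_c = 1807213.51 mm³, ΣAy_c = 989187.63 mm³.
x_c = 1807213.51/18183.54 = 99.39 mm; y_c = 989187.63/18183.54 = 54.40 mm.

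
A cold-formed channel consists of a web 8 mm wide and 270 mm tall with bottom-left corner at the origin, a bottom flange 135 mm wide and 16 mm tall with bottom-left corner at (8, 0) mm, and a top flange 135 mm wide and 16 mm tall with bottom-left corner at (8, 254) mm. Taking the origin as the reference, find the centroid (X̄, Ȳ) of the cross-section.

web: A = 8 × 270 = 2160.00, centroid at (4.00, 135.00).
bottom flange: A = 135 × 16 = 2160.00, centroid at (75.50, 8.00).
top flange: A = 135 × 16 = 2160.00, centroid at (75.50, 262.00).
ΣA = 6480.00 mm²
ΣAX̄ = (2160.00)(4.00) + (2160.00)(75.50) + (2160.00)(75.50) = 334800.00 mm³
ΣAȲ = (2160.00)(135.00) + (2160.00)(8.00) + (2160.00)(262.00) = 874800.00 mm³
X̄ = 334800.00 / 6480.00 = 51.67 mm
Ȳ = 874800.00 / 6480.00 = 135.00 mm

X̄ = 51.67 mm, Ȳ = 135.00 mm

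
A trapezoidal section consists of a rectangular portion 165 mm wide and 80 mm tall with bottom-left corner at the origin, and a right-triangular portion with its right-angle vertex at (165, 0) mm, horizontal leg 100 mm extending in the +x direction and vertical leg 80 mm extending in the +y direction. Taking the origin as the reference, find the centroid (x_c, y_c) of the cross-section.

x_c = 109.44 mm, y_c = 36.90 mm

Part | A | x̄ᵢ | ȳᵢ | A·x̄ᵢ | A·ȳᵢ
rectangular portion | 13200.00 | 82.50 | 40.00 | 1089000.00 | 528000.00
triangular portion | 4000.00 | 198.33 | 26.67 | 793333.33 | 106666.67
Σ | 17200.00 |  |  | 1882333.33 | 634666.67
x_c = 1882333.33 / 17200.00 = 109.44 mm
y_c = 634666.67 / 17200.00 = 36.90 mm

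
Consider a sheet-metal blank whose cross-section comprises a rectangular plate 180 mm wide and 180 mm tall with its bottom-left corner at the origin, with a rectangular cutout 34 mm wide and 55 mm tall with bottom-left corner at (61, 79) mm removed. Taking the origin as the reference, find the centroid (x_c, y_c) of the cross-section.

plate: A = 180 × 180 = 32400.00, centroid at (90.00, 90.00).
hole: A = −(34 × 55) = -1870.00, centroid at (78.00, 106.50).
ΣA = 30530.00 mm², ΣAx_c = 2770140.00 mm³, ΣAy_c = 2716845.00 mm³.
x_c = 2770140.00/30530.00 = 90.74 mm; y_c = 2716845.00/30530.00 = 88.99 mm.

x_c = 90.74 mm, y_c = 88.99 mm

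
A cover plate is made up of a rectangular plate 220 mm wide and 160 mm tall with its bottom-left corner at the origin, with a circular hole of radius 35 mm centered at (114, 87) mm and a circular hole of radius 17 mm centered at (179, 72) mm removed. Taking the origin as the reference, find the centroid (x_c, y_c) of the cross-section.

x_c = 107.44 mm, y_c = 79.35 mm

plate: A = 220 × 160 = 35200.00, centroid at (110.00, 80.00).
hole 1: A = −π·35² = -3848.45, centroid at (114.00, 87.00).
hole 2: A = −π·17² = -907.92, centroid at (179.00, 72.00).
ΣA = 30443.63 mm², ΣAx_c = 3270758.86 mm³, ΣAy_c = 2415814.50 mm³.
x_c = 3270758.86/30443.63 = 107.44 mm; y_c = 2415814.50/30443.63 = 79.35 mm.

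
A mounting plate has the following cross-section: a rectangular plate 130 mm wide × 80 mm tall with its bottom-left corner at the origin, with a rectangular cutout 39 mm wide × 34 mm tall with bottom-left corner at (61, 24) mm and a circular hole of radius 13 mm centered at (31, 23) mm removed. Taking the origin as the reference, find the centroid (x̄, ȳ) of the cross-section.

x̄ = 64.71 mm, ȳ = 40.90 mm

plate: A = 130 × 80 = 10400.00, centroid at (65.00, 40.00).
hole 1: A = −(39 × 34) = -1326.00, centroid at (80.50, 41.00).
hole 2: A = −π·13² = -530.93, centroid at (31.00, 23.00).
ΣA = 8543.07 mm²
ΣAx̄ = (10400.00)(65.00) + (-1326.00)(80.50) + (-530.93)(31.00) = 552798.20 mm³
ΣAȳ = (10400.00)(40.00) + (-1326.00)(41.00) + (-530.93)(23.00) = 349422.63 mm³
x̄ = 552798.20 / 8543.07 = 64.71 mm
ȳ = 349422.63 / 8543.07 = 40.90 mm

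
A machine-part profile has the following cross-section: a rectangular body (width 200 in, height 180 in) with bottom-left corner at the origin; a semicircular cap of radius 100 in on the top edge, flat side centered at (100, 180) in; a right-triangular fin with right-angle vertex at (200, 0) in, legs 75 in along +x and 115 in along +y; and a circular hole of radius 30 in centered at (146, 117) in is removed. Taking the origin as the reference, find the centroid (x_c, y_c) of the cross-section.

x_c = 107.69 in, y_c = 123.49 in

Part | A | x̄ᵢ | ȳᵢ | A·x̄ᵢ | A·ȳᵢ
rectangular body | 36000.00 | 100.00 | 90.00 | 3600000.00 | 3240000.00
semicircular top | 15707.96 | 100.00 | 222.44 | 1570796.33 | 3494100.05
triangular fin | 4312.50 | 225.00 | 38.33 | 970312.50 | 165312.50
hole | -2827.43 | 146.00 | 117.00 | -412805.27 | -330809.71
Σ | 53193.03 |  |  | 5728303.55 | 6568602.85
x_c = 5728303.55 / 53193.03 = 107.69 in
y_c = 6568602.85 / 53193.03 = 123.49 in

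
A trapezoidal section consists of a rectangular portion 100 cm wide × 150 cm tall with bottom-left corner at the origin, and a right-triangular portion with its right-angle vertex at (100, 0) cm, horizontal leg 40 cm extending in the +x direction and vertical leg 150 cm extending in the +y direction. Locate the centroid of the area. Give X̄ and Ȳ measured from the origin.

X̄ = 60.56 cm, Ȳ = 70.83 cm

rectangular portion: A = 100 × 150 = 15000.00, centroid at (50.00, 75.00).
triangular portion: A = ½·40·150 = 3000.00, centroid at (113.33, 50.00).
ΣA = 18000.00 cm²
ΣAX̄ = (15000.00)(50.00) + (3000.00)(113.33) = 1090000.00 cm³
ΣAȲ = (15000.00)(75.00) + (3000.00)(50.00) = 1275000.00 cm³
X̄ = 1090000.00 / 18000.00 = 60.56 cm
Ȳ = 1275000.00 / 18000.00 = 70.83 cm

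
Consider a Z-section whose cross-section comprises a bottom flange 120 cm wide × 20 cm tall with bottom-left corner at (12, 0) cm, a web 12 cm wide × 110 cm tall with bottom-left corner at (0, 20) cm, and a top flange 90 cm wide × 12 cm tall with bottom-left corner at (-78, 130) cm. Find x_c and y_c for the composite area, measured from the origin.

x_c = 30.23 cm, y_c = 56.23 cm

Part | A | x̄ᵢ | ȳᵢ | A·x̄ᵢ | A·ȳᵢ
bottom flange | 2400.00 | 72.00 | 10.00 | 172800.00 | 24000.00
web | 1320.00 | 6.00 | 75.00 | 7920.00 | 99000.00
top flange | 1080.00 | -33.00 | 136.00 | -35640.00 | 146880.00
Σ | 4800.00 |  |  | 145080.00 | 269880.00
x_c = 145080.00 / 4800.00 = 30.23 cm
y_c = 269880.00 / 4800.00 = 56.23 cm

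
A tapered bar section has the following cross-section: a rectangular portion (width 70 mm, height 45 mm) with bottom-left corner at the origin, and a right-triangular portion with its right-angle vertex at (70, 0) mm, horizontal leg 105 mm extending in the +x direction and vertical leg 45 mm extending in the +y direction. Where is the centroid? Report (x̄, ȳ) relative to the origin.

rectangular portion: A = 70 × 45 = 3150.00, centroid at (35.00, 22.50).
triangular portion: A = ½·105·45 = 2362.50, centroid at (105.00, 15.00).
ΣA = 5512.50 mm², ΣAx̄ = 358312.50 mm³, ΣAȳ = 106312.50 mm³.
x̄ = 358312.50/5512.50 = 65.00 mm; ȳ = 106312.50/5512.50 = 19.29 mm.

x̄ = 65.00 mm, ȳ = 19.29 mm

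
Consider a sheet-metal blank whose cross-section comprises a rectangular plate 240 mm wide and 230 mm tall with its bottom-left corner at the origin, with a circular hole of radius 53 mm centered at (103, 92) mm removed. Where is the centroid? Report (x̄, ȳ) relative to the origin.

plate: A = 240 × 230 = 55200.00, centroid at (120.00, 115.00).
hole: A = −π·53² = -8824.73, centroid at (103.00, 92.00).
ΣA = 46375.27 mm², ΣAx̄ = 5715052.42 mm³, ΣAȳ = 5536124.49 mm³.
x̄ = 5715052.42/46375.27 = 123.23 mm; ȳ = 5536124.49/46375.27 = 119.38 mm.

x̄ = 123.23 mm, ȳ = 119.38 mm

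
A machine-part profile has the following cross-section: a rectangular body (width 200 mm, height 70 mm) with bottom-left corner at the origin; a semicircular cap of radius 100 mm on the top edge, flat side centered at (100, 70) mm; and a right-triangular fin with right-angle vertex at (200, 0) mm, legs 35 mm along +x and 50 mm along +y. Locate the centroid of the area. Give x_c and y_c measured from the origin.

rectangular body: A = 200 × 70 = 14000.00, centroid at (100.00, 35.00).
semicircular top: A = ½π·100² = 15707.96, centroid at (100.00, 112.44).
triangular fin: A = ½·35·50 = 875.00, centroid at (211.67, 16.67).
ΣA = 30582.96 mm², ΣAx_c = 3156004.66 mm³, ΣAy_c = 2270807.43 mm³.
x_c = 3156004.66/30582.96 = 103.19 mm; y_c = 2270807.43/30582.96 = 74.25 mm.

x_c = 103.19 mm, y_c = 74.25 mm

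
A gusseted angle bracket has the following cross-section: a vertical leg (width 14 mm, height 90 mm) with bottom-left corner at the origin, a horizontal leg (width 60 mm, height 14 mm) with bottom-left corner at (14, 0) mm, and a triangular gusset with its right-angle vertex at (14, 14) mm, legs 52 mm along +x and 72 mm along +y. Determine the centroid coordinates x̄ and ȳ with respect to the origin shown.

Part | A | x̄ᵢ | ȳᵢ | A·x̄ᵢ | A·ȳᵢ
vertical leg | 1260.00 | 7.00 | 45.00 | 8820.00 | 56700.00
horizontal leg | 840.00 | 44.00 | 7.00 | 36960.00 | 5880.00
gusset | 1872.00 | 31.33 | 38.00 | 58656.00 | 71136.00
Σ | 3972.00 |  |  | 104436.00 | 133716.00
x̄ = 104436.00 / 3972.00 = 26.29 mm
ȳ = 133716.00 / 3972.00 = 33.66 mm

x̄ = 26.29 mm, ȳ = 33.66 mm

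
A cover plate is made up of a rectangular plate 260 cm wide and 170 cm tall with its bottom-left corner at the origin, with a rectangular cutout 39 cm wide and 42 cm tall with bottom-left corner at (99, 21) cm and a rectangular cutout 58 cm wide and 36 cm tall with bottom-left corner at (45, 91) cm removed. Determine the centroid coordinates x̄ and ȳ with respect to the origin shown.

x̄ = 133.35 cm, ȳ = 85.50 cm

Part | A | x̄ᵢ | ȳᵢ | A·x̄ᵢ | A·ȳᵢ
plate | 44200.00 | 130.00 | 85.00 | 5746000.00 | 3757000.00
hole 1 | -1638.00 | 118.50 | 42.00 | -194103.00 | -68796.00
hole 2 | -2088.00 | 74.00 | 109.00 | -154512.00 | -227592.00
Σ | 40474.00 |  |  | 5397385.00 | 3460612.00
x̄ = 5397385.00 / 40474.00 = 133.35 cm
ȳ = 3460612.00 / 40474.00 = 85.50 cm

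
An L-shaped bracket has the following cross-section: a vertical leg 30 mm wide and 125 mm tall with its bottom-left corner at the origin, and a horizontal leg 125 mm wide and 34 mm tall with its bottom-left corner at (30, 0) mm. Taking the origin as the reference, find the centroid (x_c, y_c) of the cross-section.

vertical leg: A = 30 × 125 = 3750.00, centroid at (15.00, 62.50).
horizontal leg: A = 125 × 34 = 4250.00, centroid at (92.50, 17.00).
ΣA = 8000.00 mm²
ΣAx_c = (3750.00)(15.00) + (4250.00)(92.50) = 449375.00 mm³
ΣAy_c = (3750.00)(62.50) + (4250.00)(17.00) = 306625.00 mm³
x_c = 449375.00 / 8000.00 = 56.17 mm
y_c = 306625.00 / 8000.00 = 38.33 mm

x_c = 56.17 mm, y_c = 38.33 mm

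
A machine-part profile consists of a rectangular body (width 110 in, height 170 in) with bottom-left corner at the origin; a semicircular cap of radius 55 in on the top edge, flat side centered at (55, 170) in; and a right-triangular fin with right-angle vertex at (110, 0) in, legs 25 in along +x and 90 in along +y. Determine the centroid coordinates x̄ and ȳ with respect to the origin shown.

x̄ = 57.90 in, ȳ = 103.43 in

rectangular body: A = 110 × 170 = 18700.00, centroid at (55.00, 85.00).
semicircular top: A = ½π·55² = 4751.66, centroid at (55.00, 193.34).
triangular fin: A = ½·25·90 = 1125.00, centroid at (118.33, 30.00).
ΣA = 24576.66 in², ΣAx̄ = 1422966.24 in³, ΣAȳ = 2541948.68 in³.
x̄ = 1422966.24/24576.66 = 57.90 in; ȳ = 2541948.68/24576.66 = 103.43 in.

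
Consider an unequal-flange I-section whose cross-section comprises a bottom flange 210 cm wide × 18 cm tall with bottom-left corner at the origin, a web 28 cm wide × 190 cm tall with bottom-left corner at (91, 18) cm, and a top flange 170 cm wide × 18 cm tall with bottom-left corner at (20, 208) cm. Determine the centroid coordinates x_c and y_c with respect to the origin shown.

x_c = 105.00 cm, y_c = 106.84 cm

bottom flange: A = 210 × 18 = 3780.00, centroid at (105.00, 9.00).
web: A = 28 × 190 = 5320.00, centroid at (105.00, 113.00).
top flange: A = 170 × 18 = 3060.00, centroid at (105.00, 217.00).
ΣA = 12160.00 cm²
ΣAx_c = (3780.00)(105.00) + (5320.00)(105.00) + (3060.00)(105.00) = 1276800.00 cm³
ΣAy_c = (3780.00)(9.00) + (5320.00)(113.00) + (3060.00)(217.00) = 1299200.00 cm³
x_c = 1276800.00 / 12160.00 = 105.00 cm
y_c = 1299200.00 / 12160.00 = 106.84 cm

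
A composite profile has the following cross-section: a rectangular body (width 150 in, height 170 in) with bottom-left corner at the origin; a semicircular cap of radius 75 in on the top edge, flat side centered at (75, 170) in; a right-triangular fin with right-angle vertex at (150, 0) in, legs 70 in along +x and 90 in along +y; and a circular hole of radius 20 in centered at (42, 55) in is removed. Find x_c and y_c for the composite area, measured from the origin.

x_c = 84.69 in, y_c = 109.75 in

rectangular body: A = 150 × 170 = 25500.00, centroid at (75.00, 85.00).
semicircular top: A = ½π·75² = 8835.73, centroid at (75.00, 201.83).
triangular fin: A = ½·70·90 = 3150.00, centroid at (173.33, 30.00).
hole: A = −π·20² = -1256.64, centroid at (42.00, 55.00).
ΣA = 36229.09 in²
ΣAx_c = (25500.00)(75.00) + (8835.73)(75.00) + (3150.00)(173.33) + (-1256.64)(42.00) = 3068400.94 in³
ΣAy_c = (25500.00)(85.00) + (8835.73)(201.83) + (3150.00)(30.00) + (-1256.64)(55.00) = 3976208.95 in³
x_c = 3068400.94 / 36229.09 = 84.69 in
y_c = 3976208.95 / 36229.09 = 109.75 in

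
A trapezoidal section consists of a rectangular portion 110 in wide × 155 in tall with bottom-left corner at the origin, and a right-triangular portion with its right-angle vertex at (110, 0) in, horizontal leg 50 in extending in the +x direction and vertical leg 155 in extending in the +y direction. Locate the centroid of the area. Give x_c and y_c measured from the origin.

x_c = 68.27 in, y_c = 72.72 in

rectangular portion: A = 110 × 155 = 17050.00, centroid at (55.00, 77.50).
triangular portion: A = ½·50·155 = 3875.00, centroid at (126.67, 51.67).
ΣA = 20925.00 in², ΣAx_c = 1428583.33 in³, ΣAy_c = 1521583.33 in³.
x_c = 1428583.33/20925.00 = 68.27 in; y_c = 1521583.33/20925.00 = 72.72 in.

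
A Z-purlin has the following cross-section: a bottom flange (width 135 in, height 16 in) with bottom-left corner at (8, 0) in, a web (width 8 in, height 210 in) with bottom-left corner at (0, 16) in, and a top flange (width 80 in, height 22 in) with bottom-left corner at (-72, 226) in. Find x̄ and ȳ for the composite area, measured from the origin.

bottom flange: A = 135 × 16 = 2160.00, centroid at (75.50, 8.00).
web: A = 8 × 210 = 1680.00, centroid at (4.00, 121.00).
top flange: A = 80 × 22 = 1760.00, centroid at (-32.00, 237.00).
ΣA = 5600.00 in², ΣAx̄ = 113480.00 in³, ΣAȳ = 637680.00 in³.
x̄ = 113480.00/5600.00 = 20.26 in; ȳ = 637680.00/5600.00 = 113.87 in.

x̄ = 20.26 in, ȳ = 113.87 in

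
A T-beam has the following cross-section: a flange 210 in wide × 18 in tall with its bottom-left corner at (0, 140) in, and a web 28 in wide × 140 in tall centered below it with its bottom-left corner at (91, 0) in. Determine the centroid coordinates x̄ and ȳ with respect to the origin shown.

web: A = 28 × 140 = 3920.00, centroid at (105.00, 70.00).
flange: A = 210 × 18 = 3780.00, centroid at (105.00, 149.00).
ΣA = 7700.00 in², ΣAx̄ = 808500.00 in³, ΣAȳ = 837620.00 in³.
x̄ = 808500.00/7700.00 = 105.00 in; ȳ = 837620.00/7700.00 = 108.78 in.

x̄ = 105.00 in, ȳ = 108.78 in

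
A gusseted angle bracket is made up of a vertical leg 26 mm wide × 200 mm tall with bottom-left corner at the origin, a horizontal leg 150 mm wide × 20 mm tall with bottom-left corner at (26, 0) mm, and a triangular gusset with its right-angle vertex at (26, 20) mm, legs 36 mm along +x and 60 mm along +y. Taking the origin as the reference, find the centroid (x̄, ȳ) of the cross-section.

x̄ = 44.36 mm, ȳ = 63.92 mm

vertical leg: A = 26 × 200 = 5200.00, centroid at (13.00, 100.00).
horizontal leg: A = 150 × 20 = 3000.00, centroid at (101.00, 10.00).
gusset: A = ½·36·60 = 1080.00, centroid at (38.00, 40.00).
ΣA = 9280.00 mm², ΣAx̄ = 411640.00 mm³, ΣAȳ = 593200.00 mm³.
x̄ = 411640.00/9280.00 = 44.36 mm; ȳ = 593200.00/9280.00 = 63.92 mm.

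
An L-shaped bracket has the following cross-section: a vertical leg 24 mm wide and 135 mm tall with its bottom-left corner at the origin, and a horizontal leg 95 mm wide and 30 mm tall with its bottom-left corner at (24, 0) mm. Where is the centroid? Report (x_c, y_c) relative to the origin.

vertical leg: A = 24 × 135 = 3240.00, centroid at (12.00, 67.50).
horizontal leg: A = 95 × 30 = 2850.00, centroid at (71.50, 15.00).
ΣA = 6090.00 mm², ΣAx_c = 242655.00 mm³, ΣAy_c = 261450.00 mm³.
x_c = 242655.00/6090.00 = 39.84 mm; y_c = 261450.00/6090.00 = 42.93 mm.

x_c = 39.84 mm, y_c = 42.93 mm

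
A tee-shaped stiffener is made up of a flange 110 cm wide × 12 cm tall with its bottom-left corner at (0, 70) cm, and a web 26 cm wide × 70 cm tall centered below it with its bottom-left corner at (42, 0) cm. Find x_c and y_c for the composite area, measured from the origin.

web: A = 26 × 70 = 1820.00, centroid at (55.00, 35.00).
flange: A = 110 × 12 = 1320.00, centroid at (55.00, 76.00).
ΣA = 3140.00 cm², ΣAx_c = 172700.00 cm³, ΣAy_c = 164020.00 cm³.
x_c = 172700.00/3140.00 = 55.00 cm; y_c = 164020.00/3140.00 = 52.24 cm.

x_c = 55.00 cm, y_c = 52.24 cm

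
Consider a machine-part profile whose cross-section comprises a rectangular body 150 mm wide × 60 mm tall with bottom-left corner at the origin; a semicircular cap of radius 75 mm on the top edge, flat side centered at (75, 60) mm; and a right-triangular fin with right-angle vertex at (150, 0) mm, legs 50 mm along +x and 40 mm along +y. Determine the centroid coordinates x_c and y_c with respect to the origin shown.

Part | A | x̄ᵢ | ȳᵢ | A·x̄ᵢ | A·ȳᵢ
rectangular body | 9000.00 | 75.00 | 30.00 | 675000.00 | 270000.00
semicircular top | 8835.73 | 75.00 | 91.83 | 662679.70 | 811393.76
triangular fin | 1000.00 | 166.67 | 13.33 | 166666.67 | 13333.33
Σ | 18835.73 |  |  | 1504346.37 | 1094727.09
x_c = 1504346.37 / 18835.73 = 79.87 mm
y_c = 1094727.09 / 18835.73 = 58.12 mm

x_c = 79.87 mm, y_c = 58.12 mm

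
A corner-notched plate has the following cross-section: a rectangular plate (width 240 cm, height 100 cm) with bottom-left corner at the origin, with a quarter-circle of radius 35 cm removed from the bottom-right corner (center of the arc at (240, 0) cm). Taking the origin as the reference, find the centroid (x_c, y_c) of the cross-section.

x_c = 115.61 cm, y_c = 51.47 cm

Part | A | x̄ᵢ | ȳᵢ | A·x̄ᵢ | A·ȳᵢ
plate | 24000.00 | 120.00 | 50.00 | 2880000.00 | 1200000.00
removed quarter-circle | -962.11 | 225.15 | 14.85 | -216615.39 | -14291.67
Σ | 23037.89 |  |  | 2663384.61 | 1185708.33
x_c = 2663384.61 / 23037.89 = 115.61 cm
y_c = 1185708.33 / 23037.89 = 51.47 cm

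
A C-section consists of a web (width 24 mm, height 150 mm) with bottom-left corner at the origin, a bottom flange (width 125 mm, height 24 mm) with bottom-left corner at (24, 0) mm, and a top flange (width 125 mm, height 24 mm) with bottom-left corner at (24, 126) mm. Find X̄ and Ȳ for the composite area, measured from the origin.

Part | A | x̄ᵢ | ȳᵢ | A·x̄ᵢ | A·ȳᵢ
web | 3600.00 | 12.00 | 75.00 | 43200.00 | 270000.00
bottom flange | 3000.00 | 86.50 | 12.00 | 259500.00 | 36000.00
top flange | 3000.00 | 86.50 | 138.00 | 259500.00 | 414000.00
Σ | 9600.00 |  |  | 562200.00 | 720000.00
X̄ = 562200.00 / 9600.00 = 58.56 mm
Ȳ = 720000.00 / 9600.00 = 75.00 mm

X̄ = 58.56 mm, Ȳ = 75.00 mm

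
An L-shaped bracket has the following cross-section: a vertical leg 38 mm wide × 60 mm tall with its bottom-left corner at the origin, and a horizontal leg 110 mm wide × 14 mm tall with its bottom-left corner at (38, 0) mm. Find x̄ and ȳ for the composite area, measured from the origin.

vertical leg: A = 38 × 60 = 2280.00, centroid at (19.00, 30.00).
horizontal leg: A = 110 × 14 = 1540.00, centroid at (93.00, 7.00).
ΣA = 3820.00 mm², ΣAx̄ = 186540.00 mm³, ΣAȳ = 79180.00 mm³.
x̄ = 186540.00/3820.00 = 48.83 mm; ȳ = 79180.00/3820.00 = 20.73 mm.

x̄ = 48.83 mm, ȳ = 20.73 mm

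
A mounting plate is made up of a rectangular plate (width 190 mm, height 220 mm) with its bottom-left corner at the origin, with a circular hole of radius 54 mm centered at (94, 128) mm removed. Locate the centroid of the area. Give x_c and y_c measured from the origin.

plate: A = 190 × 220 = 41800.00, centroid at (95.00, 110.00).
hole: A = −π·54² = -9160.88, centroid at (94.00, 128.00).
ΣA = 32639.12 mm², ΣAx_c = 3109876.89 mm³, ΣAy_c = 3425406.83 mm³.
x_c = 3109876.89/32639.12 = 95.28 mm; y_c = 3425406.83/32639.12 = 104.95 mm.

x_c = 95.28 mm, y_c = 104.95 mm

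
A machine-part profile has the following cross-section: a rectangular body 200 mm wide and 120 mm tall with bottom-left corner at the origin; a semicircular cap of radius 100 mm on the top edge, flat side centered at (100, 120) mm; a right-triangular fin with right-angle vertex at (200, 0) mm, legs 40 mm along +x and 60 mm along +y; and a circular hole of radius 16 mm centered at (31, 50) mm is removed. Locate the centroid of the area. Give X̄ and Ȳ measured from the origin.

rectangular body: A = 200 × 120 = 24000.00, centroid at (100.00, 60.00).
semicircular top: A = ½π·100² = 15707.96, centroid at (100.00, 162.44).
triangular fin: A = ½·40·60 = 1200.00, centroid at (213.33, 20.00).
hole: A = −π·16² = -804.25, centroid at (31.00, 50.00).
ΣA = 40103.72 mm²
ΣAX̄ = (24000.00)(100.00) + (15707.96)(100.00) + (1200.00)(213.33) + (-804.25)(31.00) = 4201864.65 mm³
ΣAȲ = (24000.00)(60.00) + (15707.96)(162.44) + (1200.00)(20.00) + (-804.25)(50.00) = 3975409.87 mm³
X̄ = 4201864.65 / 40103.72 = 104.77 mm
Ȳ = 3975409.87 / 40103.72 = 99.13 mm

X̄ = 104.77 mm, Ȳ = 99.13 mm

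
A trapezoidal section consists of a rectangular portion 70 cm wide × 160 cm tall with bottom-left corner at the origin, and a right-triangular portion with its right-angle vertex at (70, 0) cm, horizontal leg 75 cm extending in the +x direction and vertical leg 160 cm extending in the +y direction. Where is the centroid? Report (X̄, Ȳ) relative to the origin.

rectangular portion: A = 70 × 160 = 11200.00, centroid at (35.00, 80.00).
triangular portion: A = ½·75·160 = 6000.00, centroid at (95.00, 53.33).
ΣA = 17200.00 cm², ΣAX̄ = 962000.00 cm³, ΣAȲ = 1216000.00 cm³.
X̄ = 962000.00/17200.00 = 55.93 cm; Ȳ = 1216000.00/17200.00 = 70.70 cm.

X̄ = 55.93 cm, Ȳ = 70.70 cm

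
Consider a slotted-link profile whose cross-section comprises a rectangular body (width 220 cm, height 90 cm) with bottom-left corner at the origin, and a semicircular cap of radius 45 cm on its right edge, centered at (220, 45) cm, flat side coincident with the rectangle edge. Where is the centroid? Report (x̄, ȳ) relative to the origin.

x̄ = 127.87 cm, ȳ = 45.00 cm

rectangular body: A = 220 × 90 = 19800.00, centroid at (110.00, 45.00).
semicircular end: A = ½π·45² = 3180.86, centroid at (239.10, 45.00).
ΣA = 22980.86 cm², ΣAx̄ = 2938539.76 cm³, ΣAȳ = 1034138.82 cm³.
x̄ = 2938539.76/22980.86 = 127.87 cm; ȳ = 1034138.82/22980.86 = 45.00 cm.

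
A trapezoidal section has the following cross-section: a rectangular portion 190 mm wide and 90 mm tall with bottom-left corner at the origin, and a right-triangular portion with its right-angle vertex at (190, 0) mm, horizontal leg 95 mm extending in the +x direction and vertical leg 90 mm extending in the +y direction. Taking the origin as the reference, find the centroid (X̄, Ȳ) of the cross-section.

rectangular portion: A = 190 × 90 = 17100.00, centroid at (95.00, 45.00).
triangular portion: A = ½·95·90 = 4275.00, centroid at (221.67, 30.00).
ΣA = 21375.00 mm², ΣAX̄ = 2572125.00 mm³, ΣAȲ = 897750.00 mm³.
X̄ = 2572125.00/21375.00 = 120.33 mm; Ȳ = 897750.00/21375.00 = 42.00 mm.

X̄ = 120.33 mm, Ȳ = 42.00 mm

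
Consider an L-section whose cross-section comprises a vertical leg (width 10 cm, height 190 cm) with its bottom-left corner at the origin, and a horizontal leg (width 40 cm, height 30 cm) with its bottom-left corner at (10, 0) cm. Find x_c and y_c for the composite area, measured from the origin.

x_c = 14.68 cm, y_c = 64.03 cm

vertical leg: A = 10 × 190 = 1900.00, centroid at (5.00, 95.00).
horizontal leg: A = 40 × 30 = 1200.00, centroid at (30.00, 15.00).
ΣA = 3100.00 cm²
ΣAx_c = (1900.00)(5.00) + (1200.00)(30.00) = 45500.00 cm³
ΣAy_c = (1900.00)(95.00) + (1200.00)(15.00) = 198500.00 cm³
x_c = 45500.00 / 3100.00 = 14.68 cm
y_c = 198500.00 / 3100.00 = 64.03 cm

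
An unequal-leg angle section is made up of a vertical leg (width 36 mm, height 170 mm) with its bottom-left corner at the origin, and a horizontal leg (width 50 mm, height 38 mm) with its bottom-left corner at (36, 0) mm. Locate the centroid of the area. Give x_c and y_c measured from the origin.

vertical leg: A = 36 × 170 = 6120.00, centroid at (18.00, 85.00).
horizontal leg: A = 50 × 38 = 1900.00, centroid at (61.00, 19.00).
ΣA = 8020.00 mm², ΣAx_c = 226060.00 mm³, ΣAy_c = 556300.00 mm³.
x_c = 226060.00/8020.00 = 28.19 mm; y_c = 556300.00/8020.00 = 69.36 mm.

x_c = 28.19 mm, y_c = 69.36 mm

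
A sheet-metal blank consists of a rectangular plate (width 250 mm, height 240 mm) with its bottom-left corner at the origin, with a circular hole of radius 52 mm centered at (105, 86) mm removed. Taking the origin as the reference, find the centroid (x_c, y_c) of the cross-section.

Part | A | x̄ᵢ | ȳᵢ | A·x̄ᵢ | A·ȳᵢ
plate | 60000.00 | 125.00 | 120.00 | 7500000.00 | 7200000.00
hole | -8494.87 | 105.00 | 86.00 | -891960.99 | -730558.52
Σ | 51505.13 |  |  | 6608039.01 | 6469441.48
x_c = 6608039.01 / 51505.13 = 128.30 mm
y_c = 6469441.48 / 51505.13 = 125.61 mm

x_c = 128.30 mm, y_c = 125.61 mm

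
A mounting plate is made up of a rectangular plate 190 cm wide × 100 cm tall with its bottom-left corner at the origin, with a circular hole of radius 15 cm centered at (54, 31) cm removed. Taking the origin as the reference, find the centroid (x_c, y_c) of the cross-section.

x_c = 96.58 cm, y_c = 50.73 cm

plate: A = 190 × 100 = 19000.00, centroid at (95.00, 50.00).
hole: A = −π·15² = -706.86, centroid at (54.00, 31.00).
ΣA = 18293.14 cm²
ΣAx_c = (19000.00)(95.00) + (-706.86)(54.00) = 1766829.65 cm³
ΣAy_c = (19000.00)(50.00) + (-706.86)(31.00) = 928087.39 cm³
x_c = 1766829.65 / 18293.14 = 96.58 cm
y_c = 928087.39 / 18293.14 = 50.73 cm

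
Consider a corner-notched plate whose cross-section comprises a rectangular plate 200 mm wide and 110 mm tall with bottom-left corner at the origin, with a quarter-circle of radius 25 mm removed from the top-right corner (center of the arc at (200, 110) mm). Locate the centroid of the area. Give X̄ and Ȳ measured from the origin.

X̄ = 97.96 mm, Ȳ = 53.99 mm

plate: A = 200 × 110 = 22000.00, centroid at (100.00, 55.00).
removed quarter-circle: A = −¼π·25² = -490.87, centroid at (189.39, 99.39).
ΣA = 21509.13 mm², ΣAX̄ = 2107033.56 mm³, ΣAȲ = 1161212.21 mm³.
X̄ = 2107033.56/21509.13 = 97.96 mm; Ȳ = 1161212.21/21509.13 = 53.99 mm.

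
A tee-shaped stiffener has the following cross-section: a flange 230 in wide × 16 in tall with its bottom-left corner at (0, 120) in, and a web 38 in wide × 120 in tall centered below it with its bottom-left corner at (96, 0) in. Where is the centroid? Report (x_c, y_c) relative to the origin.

web: A = 38 × 120 = 4560.00, centroid at (115.00, 60.00).
flange: A = 230 × 16 = 3680.00, centroid at (115.00, 128.00).
ΣA = 8240.00 in²
ΣAx_c = (4560.00)(115.00) + (3680.00)(115.00) = 947600.00 in³
ΣAy_c = (4560.00)(60.00) + (3680.00)(128.00) = 744640.00 in³
x_c = 947600.00 / 8240.00 = 115.00 in
y_c = 744640.00 / 8240.00 = 90.37 in

x_c = 115.00 in, y_c = 90.37 in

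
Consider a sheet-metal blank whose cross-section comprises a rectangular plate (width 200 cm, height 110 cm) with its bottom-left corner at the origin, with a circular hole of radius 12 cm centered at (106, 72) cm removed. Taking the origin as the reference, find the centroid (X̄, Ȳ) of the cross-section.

plate: A = 200 × 110 = 22000.00, centroid at (100.00, 55.00).
hole: A = −π·12² = -452.39, centroid at (106.00, 72.00).
ΣA = 21547.61 cm², ΣAX̄ = 2152046.73 cm³, ΣAȲ = 1177427.97 cm³.
X̄ = 2152046.73/21547.61 = 99.87 cm; Ȳ = 1177427.97/21547.61 = 54.64 cm.

X̄ = 99.87 cm, Ȳ = 54.64 cm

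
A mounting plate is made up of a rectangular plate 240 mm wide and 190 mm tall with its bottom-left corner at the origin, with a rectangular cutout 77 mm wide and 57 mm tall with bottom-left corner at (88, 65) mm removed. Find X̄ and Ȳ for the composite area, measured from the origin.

plate: A = 240 × 190 = 45600.00, centroid at (120.00, 95.00).
hole: A = −(77 × 57) = -4389.00, centroid at (126.50, 93.50).
ΣA = 41211.00 mm²
ΣAX̄ = (45600.00)(120.00) + (-4389.00)(126.50) = 4916791.50 mm³
ΣAȲ = (45600.00)(95.00) + (-4389.00)(93.50) = 3921628.50 mm³
X̄ = 4916791.50 / 41211.00 = 119.31 mm
Ȳ = 3921628.50 / 41211.00 = 95.16 mm

X̄ = 119.31 mm, Ȳ = 95.16 mm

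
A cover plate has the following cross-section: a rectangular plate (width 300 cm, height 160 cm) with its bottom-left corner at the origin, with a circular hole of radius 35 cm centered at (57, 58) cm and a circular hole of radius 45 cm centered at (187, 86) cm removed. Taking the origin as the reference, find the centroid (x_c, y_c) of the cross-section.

Part | A | x̄ᵢ | ȳᵢ | A·x̄ᵢ | A·ȳᵢ
plate | 48000.00 | 150.00 | 80.00 | 7200000.00 | 3840000.00
hole 1 | -3848.45 | 57.00 | 58.00 | -219361.71 | -223210.16
hole 2 | -6361.73 | 187.00 | 86.00 | -1189642.60 | -547108.36
Σ | 37789.82 |  |  | 5790995.69 | 3069681.48
x_c = 5790995.69 / 37789.82 = 153.24 cm
y_c = 3069681.48 / 37789.82 = 81.23 cm

x_c = 153.24 cm, y_c = 81.23 cm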